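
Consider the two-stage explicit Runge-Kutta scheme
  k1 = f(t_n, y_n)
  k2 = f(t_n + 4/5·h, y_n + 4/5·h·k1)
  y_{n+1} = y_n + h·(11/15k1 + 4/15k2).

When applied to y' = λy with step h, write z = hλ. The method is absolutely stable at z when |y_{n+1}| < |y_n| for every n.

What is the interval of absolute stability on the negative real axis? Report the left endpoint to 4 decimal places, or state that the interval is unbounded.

(-4.6875, 0).

With y'=λy (z=hλ):
  k1=λy_n ⇒ h·k1=z·y_n;  k2=λ(1+4/5z)y_n ⇒ h·k2=z(1+4/5z)y_n
  y_{n+1}/y_n = 1 + 11/15z + 4/15z(1+4/5z) = 1 + z + 16/75z²
  so R(z) = 1 + z + 16/75z².

Find x<0 with |R(x)|<1.
x=-1.24: |R|=0.0880
R=1: x+16/75x²=0 ⇒ x=−75/16=-4.6875; min R=1−1/(4·16/75)=-0.1719>−1
Confirm numerically:
  x=-4.563: |R|=0.87881 <1
  x=-4.287: |R|=0.63372 <1
  x=-3.077: |R|=0.05718 <1
  x=-3.025: |R|=0.07287 <1
  x=-5.054: |R|=1.39516 >1
  x=-4.845: |R|=1.16279 >1
  x=-4.762: |R|=1.07568 >1
Stable set (-4.6875, 0).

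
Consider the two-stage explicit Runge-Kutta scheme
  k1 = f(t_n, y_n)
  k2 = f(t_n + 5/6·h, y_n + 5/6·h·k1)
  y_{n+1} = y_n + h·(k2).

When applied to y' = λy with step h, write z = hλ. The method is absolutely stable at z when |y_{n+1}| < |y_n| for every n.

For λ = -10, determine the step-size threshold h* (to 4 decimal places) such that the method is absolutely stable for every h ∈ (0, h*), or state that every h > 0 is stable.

(-1.2000,0); λ=-10 ⇒ h* = (6/5)/10 = 0.1200.

With y'=λy (z=hλ):
  k1=λy_n ⇒ h·k1=z·y_n;  k2=λ(1+5/6z)y_n ⇒ h·k2=z(1+5/6z)y_n
  y_{n+1}/y_n = 1 + z(1+5/6z) = 1 + z + 5/6z²
  ⇒ R(z) = 1 + z + 5/6z².

Find x<0 with |R(x)|<1.
x=-0.76: |R|=0.7213
R=1: x+5/6x²=0 ⇒ x=−6/5=-1.2000; min R=1−1/(4·5/6)=0.7000>−1
Confirm numerically:
  x=-0.866: |R|=0.75896 <1
  x=-0.725: |R|=0.71302 <1
  x=-0.595: |R|=0.70002 <1
  x=-1.776: |R|=1.85248 >1
  x=-1.428: |R|=1.27132 >1
  x=-1.390: |R|=1.22008 >1
Interval (-1.2000, 0).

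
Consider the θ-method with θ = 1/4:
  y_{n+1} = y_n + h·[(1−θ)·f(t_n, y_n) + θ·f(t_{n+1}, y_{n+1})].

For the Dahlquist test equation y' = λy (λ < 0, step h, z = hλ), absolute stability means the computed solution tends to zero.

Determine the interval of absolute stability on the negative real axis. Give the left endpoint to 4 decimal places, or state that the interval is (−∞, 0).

z∈(-4.0000,0).

Test eqn y'=λy, z=hλ:
  y_{n+1} = y_n + z·[3/4·y_n + 1/4·y_{n+1}] ⇒ (1 − 1/4z)y_{n+1} = (1 + 3/4z)y_n
  so R(z) = (1 + 3/4z)/(1 − 1/4z).

Find x<0 with |R(x)|<1.
x=-0.91: |R|=0.2587
R=−1: 1+3/4x = −1+1/4x ⇒ -1/2x=2 ⇒ x=2/(-1/2)=-4.0000
Confirm numerically:
  x=-3.161: |R|=0.76568 <1
  x=-3.036: |R|=0.72598 <1
  x=-2.068: |R|=0.36322 <1
  x=-1.664: |R|=0.17514 <1
  x=-4.551: |R|=1.12887 >1
  x=-4.396: |R|=1.09433 >1
Stable set (-4.0000, 0).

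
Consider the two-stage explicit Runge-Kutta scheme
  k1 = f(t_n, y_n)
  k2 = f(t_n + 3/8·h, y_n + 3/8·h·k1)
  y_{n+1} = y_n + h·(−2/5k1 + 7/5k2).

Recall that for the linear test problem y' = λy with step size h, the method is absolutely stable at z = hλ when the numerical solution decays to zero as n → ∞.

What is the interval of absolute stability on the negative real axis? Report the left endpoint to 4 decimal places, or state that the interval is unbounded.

(-1.9048, 0).

On y'=λy, z=hλ:
  k1=λy_n ⇒ h·k1=z·y_n;  k2=λ(1+3/8z)y_n ⇒ h·k2=z(1+3/8z)y_n
  y_{n+1}/y_n = 1 − 2/5z + 7/5z(1+3/8z) = 1 + z + 21/40z²
  ⇒ R(z) = 1 + z + 21/40z².

Find x<0 with |R(x)|<1.
x=-1.15: |R|=0.5443
R=1: x+21/40x²=0 ⇒ x=−40/21=-1.9048; min R=1−1/(4·21/40)=0.5238>−1
Confirm numerically:
  x=-1.800: |R|=0.90100 <1
  x=-1.096: |R|=0.53464 <1
  x=-0.899: |R|=0.52531 <1
  x=-0.764: |R|=0.54244 <1
  x=-2.368: |R|=1.57590 >1
  x=-2.275: |R|=1.44220 >1
  x=-2.226: |R|=1.37541 >1
Interval (-1.9048, 0).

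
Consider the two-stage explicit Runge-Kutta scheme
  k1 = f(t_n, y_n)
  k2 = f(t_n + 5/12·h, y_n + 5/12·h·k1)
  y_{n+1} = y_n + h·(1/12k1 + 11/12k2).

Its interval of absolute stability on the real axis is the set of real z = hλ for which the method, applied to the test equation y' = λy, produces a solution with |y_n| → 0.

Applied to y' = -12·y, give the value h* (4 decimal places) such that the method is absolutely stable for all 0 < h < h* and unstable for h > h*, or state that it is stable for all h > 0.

(-2.6182,0); λ=-12 ⇒ h* = (144/55)/12 = 0.2182.

Test eqn y'=λy, z=hλ:
  k1=λy_n ⇒ h·k1=z·y_n;  k2=λ(1+5/12z)y_n ⇒ h·k2=z(1+5/12z)y_n
  y_{n+1}/y_n = 1 + 1/12z + 11/12z(1+5/12z) = 1 + z + 55/144z²
  ⇒ R(z) = 1 + z + 55/144z².

Find x<0 with |R(x)|<1.
x=-0.79: |R|=0.4484
R=1: x+55/144x²=0 ⇒ x=−144/55=-2.6182; min R=1−1/(4·55/144)=0.3455>−1
Confirm numerically:
  x=-2.267: |R|=0.69592 <1
  x=-2.113: |R|=0.59229 <1
  x=-2.110: |R|=0.59045 <1
  x=-1.246: |R|=0.34697 <1
  x=-3.013: |R|=1.45436 >1
  x=-2.826: |R|=1.22431 >1
Interval (-2.6182, 0).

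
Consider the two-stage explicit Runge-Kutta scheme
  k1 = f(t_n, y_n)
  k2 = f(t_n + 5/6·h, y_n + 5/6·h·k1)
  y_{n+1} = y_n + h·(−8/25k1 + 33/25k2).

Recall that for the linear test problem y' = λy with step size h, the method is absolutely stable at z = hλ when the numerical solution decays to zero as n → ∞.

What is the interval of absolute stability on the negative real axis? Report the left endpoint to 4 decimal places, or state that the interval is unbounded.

Test eqn y'=λy, z=hλ:
  k1=λy_n ⇒ h·k1=z·y_n;  k2=λ(1+5/6z)y_n ⇒ h·k2=z(1+5/6z)y_n
  y_{n+1}/y_n = 1 − 8/25z + 33/25z(1+5/6z) = 1 + z + 11/10z²
  so R(z) = 1 + z + 11/10z².

Solve |R(x)|<1 on ℝ⁻.
x=-1.64: |R|=2.3186
R=1: x+11/10x²=0 ⇒ x=−10/11=-0.9091; min R=1−1/(4·11/10)=0.7727>−1
Confirm numerically:
  x=-0.885: |R|=0.97655 <1
  x=-0.785: |R|=0.89285 <1
  x=-0.688: |R|=0.83268 <1
  x=-1.273: |R|=1.50958 >1
  x=-1.141: |R|=1.29107 >1
  x=-0.938: |R|=1.02983 >1
Interval (-0.9091, 0).

z∈(-0.9091,0).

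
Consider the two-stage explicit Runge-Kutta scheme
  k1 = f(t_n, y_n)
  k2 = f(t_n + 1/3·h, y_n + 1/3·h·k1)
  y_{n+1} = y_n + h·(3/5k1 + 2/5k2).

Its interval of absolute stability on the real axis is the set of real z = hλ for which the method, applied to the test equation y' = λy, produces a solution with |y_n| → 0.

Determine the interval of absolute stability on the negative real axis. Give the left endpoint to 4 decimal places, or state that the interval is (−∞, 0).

(-7.5000, 0).

With y'=λy (z=hλ):
  k1=λy_n ⇒ h·k1=z·y_n;  k2=λ(1+1/3z)y_n ⇒ h·k2=z(1+1/3z)y_n
  y_{n+1}/y_n = 1 + 3/5z + 2/5z(1+1/3z) = 1 + z + 2/15z²
  R(z) = 1 + z + 2/15z².

Solve |R(x)|<1 on ℝ⁻.
x=-0.93: |R|=0.1853
R=1: x+2/15x²=0 ⇒ x=−15/2=-7.5000; min R=1−1/(4·2/15)=-0.8750>−1
Confirm numerically:
  x=-6.757: |R|=0.33061 <1
  x=-5.901: |R|=0.25809 <1
  x=-4.962: |R|=0.67914 <1
  x=-7.697: |R|=1.20217 >1
  x=-7.552: |R|=1.05236 >1
Stable set (-7.5000, 0).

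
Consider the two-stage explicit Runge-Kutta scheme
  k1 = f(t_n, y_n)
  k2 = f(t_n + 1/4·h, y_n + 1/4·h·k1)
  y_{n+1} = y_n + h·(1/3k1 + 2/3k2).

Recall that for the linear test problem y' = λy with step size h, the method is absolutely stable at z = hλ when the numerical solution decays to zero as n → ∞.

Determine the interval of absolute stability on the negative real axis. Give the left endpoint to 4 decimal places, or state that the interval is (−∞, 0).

Test eqn y'=λy, z=hλ:
  k1=λy_n ⇒ h·k1=z·y_n;  k2=λ(1+1/4z)y_n ⇒ h·k2=z(1+1/4z)y_n
  y_{n+1}/y_n = 1 + 1/3z + 2/3z(1+1/4z) = 1 + z + 1/6z²
  ⇒ R(z) = 1 + z + 1/6z².

Find x<0 with |R(x)|<1.
x=-1.56: |R|=0.1544
R=1: x+1/6x²=0 ⇒ x=−6=-6.0000; min R=1−1/(4·1/6)=-0.5000>−1
Confirm numerically:
  x=-5.764: |R|=0.77328 <1
  x=-4.655: |R|=0.04350 <1
  x=-3.645: |R|=0.43066 <1
  x=-6.456: |R|=1.49066 >1
  x=-6.346: |R|=1.36595 >1
  x=-6.331: |R|=1.34926 >1
So |R|<1 on (-6.0000, 0).

(-6.0000, 0).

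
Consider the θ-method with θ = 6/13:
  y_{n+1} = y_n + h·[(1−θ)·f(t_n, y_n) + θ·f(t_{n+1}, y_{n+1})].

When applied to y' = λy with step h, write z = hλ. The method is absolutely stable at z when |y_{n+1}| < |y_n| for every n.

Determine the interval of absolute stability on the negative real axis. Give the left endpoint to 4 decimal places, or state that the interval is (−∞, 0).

z∈(-26.0000,0).

Set f=λy, z=hλ:
  y_{n+1} = y_n + z·[7/13·y_n + 6/13·y_{n+1}] ⇒ (1 − 6/13z)y_{n+1} = (1 + 7/13z)y_n
  R(z) = (1 + 7/13z)/(1 − 6/13z).

Need |R(x)|<1, x<0.
x=-0.77: |R|=0.4319
R=−1: 1+7/13x = −1+6/13x ⇒ -1/13x=2 ⇒ x=2/(-1/13)=-26.0000
Confirm numerically:
  x=-14.415: |R|=0.88356 <1
  x=-14.147: |R|=0.87891 <1
  x=-11.712: |R|=0.82842 <1
  x=-10.620: |R|=0.79953 <1
  x=-26.337: |R|=1.00197 >1
  x=-26.194: |R|=1.00114 >1
Interval (-26.0000, 0).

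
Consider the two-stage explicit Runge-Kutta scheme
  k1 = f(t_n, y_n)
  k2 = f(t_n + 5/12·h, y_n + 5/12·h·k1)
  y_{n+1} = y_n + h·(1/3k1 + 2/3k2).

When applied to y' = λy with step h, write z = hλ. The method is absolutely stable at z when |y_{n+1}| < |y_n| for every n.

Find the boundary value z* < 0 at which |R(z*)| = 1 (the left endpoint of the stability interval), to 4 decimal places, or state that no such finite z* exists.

With y'=λy (z=hλ):
  k1=λy_n ⇒ h·k1=z·y_n;  k2=λ(1+5/12z)y_n ⇒ h·k2=z(1+5/12z)y_n
  y_{n+1}/y_n = 1 + 1/3z + 2/3z(1+5/12z) = 1 + z + 5/18z²
  ⇒ R(z) = 1 + z + 5/18z².

Find x<0 with |R(x)|<1.
x=-0.38: |R|=0.6601
R=1: x+5/18x²=0 ⇒ x=−18/5=-3.6000; min R=1−1/(4·5/18)=0.1000>−1
Confirm numerically:
  x=-3.522: |R|=0.92369 <1
  x=-1.642: |R|=0.10693 <1
  x=-1.481: |R|=0.12827 <1
  x=-3.854: |R|=1.27192 >1
  x=-3.736: |R|=1.14114 >1
  x=-3.655: |R|=1.05584 >1
Interval (-3.6000, 0).

left endpoint -3.6000.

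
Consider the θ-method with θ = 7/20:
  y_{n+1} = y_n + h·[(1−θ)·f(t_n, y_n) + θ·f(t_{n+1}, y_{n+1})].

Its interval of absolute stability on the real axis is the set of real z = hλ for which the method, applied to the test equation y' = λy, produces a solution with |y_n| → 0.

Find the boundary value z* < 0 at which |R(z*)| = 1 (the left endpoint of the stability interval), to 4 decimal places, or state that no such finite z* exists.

left endpoint -6.6667.

With y'=λy (z=hλ):
  y_{n+1} = y_n + z·[13/20·y_n + 7/20·y_{n+1}] ⇒ (1 − 7/20z)y_{n+1} = (1 + 13/20z)y_n
  R(z) = (1 + 13/20z)/(1 − 7/20z).

Find x<0 with |R(x)|<1.
x=-1.6: |R|=0.0256
R=−1: 1+13/20x = −1+7/20x ⇒ -3/10x=2 ⇒ x=2/(-3/10)=-6.6667
Confirm numerically:
  x=-6.339: |R|=0.96946 <1
  x=-5.273: |R|=0.85307 <1
  x=-3.043: |R|=0.47357 <1
  x=-7.049: |R|=1.03308 >1
  x=-7.044: |R|=1.03267 >1
So |R|<1 on (-6.6667, 0).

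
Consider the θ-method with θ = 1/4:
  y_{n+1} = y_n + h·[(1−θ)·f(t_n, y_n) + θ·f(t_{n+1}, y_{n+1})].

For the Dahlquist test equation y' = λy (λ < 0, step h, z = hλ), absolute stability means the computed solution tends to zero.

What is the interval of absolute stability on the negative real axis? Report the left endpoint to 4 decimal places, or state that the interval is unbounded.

z∈(-4.0000,0).

On y'=λy, z=hλ:
  y_{n+1} = y_n + z·[3/4·y_n + 1/4·y_{n+1}] ⇒ (1 − 1/4z)y_{n+1} = (1 + 3/4z)y_n
  R(z) = (1 + 3/4z)/(1 − 1/4z).

Need |R(x)|<1, x<0.
x=-1.25: |R|=0.0476
R=−1: 1+3/4x = −1+1/4x ⇒ -1/2x=2 ⇒ x=2/(-1/2)=-4.0000
Confirm numerically:
  x=-3.049: |R|=0.73017 <1
  x=-2.208: |R|=0.42268 <1
  x=-1.959: |R|=0.31499 <1
  x=-1.807: |R|=0.24470 <1
  x=-4.466: |R|=1.11009 >1
  x=-4.185: |R|=1.04520 >1
Interval (-4.0000, 0).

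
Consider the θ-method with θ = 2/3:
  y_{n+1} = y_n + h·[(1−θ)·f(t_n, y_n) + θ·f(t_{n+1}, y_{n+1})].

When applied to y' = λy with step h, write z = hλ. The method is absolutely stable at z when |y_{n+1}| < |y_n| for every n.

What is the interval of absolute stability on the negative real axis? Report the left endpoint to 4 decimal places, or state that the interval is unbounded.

With y'=λy (z=hλ):
  y_{n+1} = y_n + z·[1/3·y_n + 2/3·y_{n+1}] ⇒ (1 − 2/3z)y_{n+1} = (1 + 1/3z)y_n
  Hence R(z) = (1 + 1/3z)/(1 − 2/3z).

Need |R(x)|<1, x<0.
x=-0.78: |R|=0.4868
x=-2: |R|=0.1429
x=-10: |R|=0.3043
x=-100: |R|=0.4778
θ=2/3≥1/2 ⇒ |1+1/3x|<|1−2/3x| ∀x<0 ⇒ unbounded interval.

interval (−∞, 0).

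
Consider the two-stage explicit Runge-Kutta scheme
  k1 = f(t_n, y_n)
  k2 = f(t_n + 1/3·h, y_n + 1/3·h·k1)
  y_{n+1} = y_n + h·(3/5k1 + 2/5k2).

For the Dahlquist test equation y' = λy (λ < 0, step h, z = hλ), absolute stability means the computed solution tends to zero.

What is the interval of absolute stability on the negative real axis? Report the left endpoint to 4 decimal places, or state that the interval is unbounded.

z∈(-7.5000,0).

Set f=λy, z=hλ:
  k1=λy_n ⇒ h·k1=z·y_n;  k2=λ(1+1/3z)y_n ⇒ h·k2=z(1+1/3z)y_n
  y_{n+1}/y_n = 1 + 3/5z + 2/5z(1+1/3z) = 1 + z + 2/15z²
  so R(z) = 1 + z + 2/15z².

Need |R(x)|<1, x<0.
x=-1.56: |R|=0.2355
R=1: x+2/15x²=0 ⇒ x=−15/2=-7.5000; min R=1−1/(4·2/15)=-0.8750>−1
Confirm numerically:
  x=-6.719: |R|=0.30033 <1
  x=-4.233: |R|=0.84389 <1
  x=-3.865: |R|=0.87324 <1
  x=-8.062: |R|=1.60411 >1
  x=-7.667: |R|=1.17072 >1
  x=-7.530: |R|=1.03012 >1
So |R|<1 on (-7.5000, 0).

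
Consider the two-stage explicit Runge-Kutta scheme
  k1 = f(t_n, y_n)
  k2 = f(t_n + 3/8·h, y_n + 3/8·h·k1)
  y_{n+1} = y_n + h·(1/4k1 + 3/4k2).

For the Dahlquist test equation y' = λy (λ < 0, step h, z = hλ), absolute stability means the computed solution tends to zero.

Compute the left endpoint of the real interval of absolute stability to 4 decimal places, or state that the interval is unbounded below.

left endpoint -3.5556.

Test eqn y'=λy, z=hλ:
  k1=λy_n ⇒ h·k1=z·y_n;  k2=λ(1+3/8z)y_n ⇒ h·k2=z(1+3/8z)y_n
  y_{n+1}/y_n = 1 + 1/4z + 3/4z(1+3/8z) = 1 + z + 9/32z²
  R(z) = 1 + z + 9/32z².

Need |R(x)|<1, x<0.
x=-0.61: |R|=0.4947
R=1: x+9/32x²=0 ⇒ x=−32/9=-3.5556; min R=1−1/(4·9/32)=0.1111>−1
Confirm numerically:
  x=-3.416: |R|=0.86592 <1
  x=-3.339: |R|=0.79663 <1
  x=-2.086: |R|=0.13783 <1
  x=-3.997: |R|=1.49625 >1
  x=-3.783: |R|=1.24199 >1
  x=-3.712: |R|=1.16333 >1
Interval (-3.5556, 0).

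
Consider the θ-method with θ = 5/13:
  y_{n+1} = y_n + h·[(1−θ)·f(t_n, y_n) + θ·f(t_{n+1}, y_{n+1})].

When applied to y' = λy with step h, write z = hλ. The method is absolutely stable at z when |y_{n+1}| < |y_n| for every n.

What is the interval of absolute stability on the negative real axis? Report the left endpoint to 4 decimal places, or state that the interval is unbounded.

On y'=λy, z=hλ:
  y_{n+1} = y_n + z·[8/13·y_n + 5/13·y_{n+1}] ⇒ (1 − 5/13z)y_{n+1} = (1 + 8/13z)y_n
  ⇒ R(z) = (1 + 8/13z)/(1 − 5/13z).

Boundary: |R(x)|=1, x<0.
x=-1.16: |R|=0.1979
R=−1: 1+8/13x = −1+5/13x ⇒ -3/13x=2 ⇒ x=2/(-3/13)=-8.6667
Confirm numerically:
  x=-6.066: |R|=0.81994 <1
  x=-5.210: |R|=0.73444 <1
  x=-3.625: |R|=0.51406 <1
  x=-9.128: |R|=1.02360 >1
  x=-8.772: |R|=1.00556 >1
  x=-8.702: |R|=1.00188 >1
Interval (-8.6667, 0).

(-8.6667, 0).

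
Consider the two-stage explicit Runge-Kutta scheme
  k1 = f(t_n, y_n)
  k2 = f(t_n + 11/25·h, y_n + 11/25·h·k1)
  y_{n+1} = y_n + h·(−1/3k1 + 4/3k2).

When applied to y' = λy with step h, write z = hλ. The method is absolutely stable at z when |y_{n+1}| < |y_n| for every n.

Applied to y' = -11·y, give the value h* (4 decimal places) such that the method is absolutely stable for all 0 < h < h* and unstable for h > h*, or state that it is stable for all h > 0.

(-1.7045,0); λ=-11 ⇒ h* = (75/44)/11 = 0.1550.

With y'=λy (z=hλ):
  k1=λy_n ⇒ h·k1=z·y_n;  k2=λ(1+11/25z)y_n ⇒ h·k2=z(1+11/25z)y_n
  y_{n+1}/y_n = 1 − 1/3z + 4/3z(1+11/25z) = 1 + z + 44/75z²
  Hence R(z) = 1 + z + 44/75z².

Boundary: |R(x)|=1, x<0.
x=-0.74: |R|=0.5813
R=1: x+44/75x²=0 ⇒ x=−75/44=-1.7045; min R=1−1/(4·44/75)=0.5739>−1
Confirm numerically:
  x=-1.616: |R|=0.91605 <1
  x=-1.382: |R|=0.73849 <1
  x=-0.877: |R|=0.57422 <1
  x=-2.083: |R|=1.46248 >1
  x=-1.791: |R|=1.09084 >1
  x=-1.775: |R|=1.07337 >1
Stable set (-1.7045, 0).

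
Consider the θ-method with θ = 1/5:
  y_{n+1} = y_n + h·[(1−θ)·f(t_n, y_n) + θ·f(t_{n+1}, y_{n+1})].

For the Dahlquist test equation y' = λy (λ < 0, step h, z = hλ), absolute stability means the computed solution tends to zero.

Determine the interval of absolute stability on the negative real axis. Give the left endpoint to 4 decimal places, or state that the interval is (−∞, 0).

(-3.3333, 0).

With y'=λy (z=hλ):
  y_{n+1} = y_n + z·[4/5·y_n + 1/5·y_{n+1}] ⇒ (1 − 1/5z)y_{n+1} = (1 + 4/5z)y_n
  R(z) = (1 + 4/5z)/(1 − 1/5z).

Find x<0 with |R(x)|<1.
x=-0.42: |R|=0.6125
R=−1: 1+4/5x = −1+1/5x ⇒ -3/5x=2 ⇒ x=2/(-3/5)=-3.3333
Confirm numerically:
  x=-2.787: |R|=0.78952 <1
  x=-2.568: |R|=0.69662 <1
  x=-1.610: |R|=0.21785 <1
  x=-3.606: |R|=1.09505 >1
  x=-3.482: |R|=1.05258 >1
Interval (-3.3333, 0).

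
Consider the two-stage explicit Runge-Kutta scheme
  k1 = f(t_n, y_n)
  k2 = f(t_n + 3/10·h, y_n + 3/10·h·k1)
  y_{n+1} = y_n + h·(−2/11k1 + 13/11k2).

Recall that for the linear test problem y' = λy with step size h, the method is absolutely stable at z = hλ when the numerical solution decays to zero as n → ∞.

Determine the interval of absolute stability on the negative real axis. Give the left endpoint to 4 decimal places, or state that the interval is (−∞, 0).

Set f=λy, z=hλ:
  k1=λy_n ⇒ h·k1=z·y_n;  k2=λ(1+3/10z)y_n ⇒ h·k2=z(1+3/10z)y_n
  y_{n+1}/y_n = 1 − 2/11z + 13/11z(1+3/10z) = 1 + z + 39/110z²
  so R(z) = 1 + z + 39/110z².

Boundary: |R(x)|=1, x<0.
x=-1.73: |R|=0.3311
R=1: x+39/110x²=0 ⇒ x=−110/39=-2.8205; min R=1−1/(4·39/110)=0.2949>−1
Confirm numerically:
  x=-2.672: |R|=0.85931 <1
  x=-2.447: |R|=0.67595 <1
  x=-1.533: |R|=0.30021 <1
  x=-1.365: |R|=0.29560 <1
  x=-3.349: |R|=1.62751 >1
  x=-2.858: |R|=1.03799 >1
Stable set (-2.8205, 0).

z∈(-2.8205,0).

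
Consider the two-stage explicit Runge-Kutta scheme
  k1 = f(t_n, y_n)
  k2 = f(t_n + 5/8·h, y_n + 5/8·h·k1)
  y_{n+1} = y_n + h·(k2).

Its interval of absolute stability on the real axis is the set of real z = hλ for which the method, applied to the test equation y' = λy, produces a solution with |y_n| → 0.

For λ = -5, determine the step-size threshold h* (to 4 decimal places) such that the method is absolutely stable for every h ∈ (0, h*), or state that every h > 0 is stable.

(-1.6000,0); λ=-5 ⇒ h* = (8/5)/5 = 0.3200.

On y'=λy, z=hλ:
  k1=λy_n ⇒ h·k1=z·y_n;  k2=λ(1+5/8z)y_n ⇒ h·k2=z(1+5/8z)y_n
  y_{n+1}/y_n = 1 + z(1+5/8z) = 1 + z + 5/8z²
  ⇒ R(z) = 1 + z + 5/8z².

Boundary: |R(x)|=1, x<0.
x=-1.44: |R|=0.8560
R=1: x+5/8x²=0 ⇒ x=−8/5=-1.6000; min R=1−1/(4·5/8)=0.6000>−1
Confirm numerically:
  x=-1.576: |R|=0.97636 <1
  x=-1.245: |R|=0.72377 <1
  x=-1.177: |R|=0.68883 <1
  x=-1.152: |R|=0.67744 <1
  x=-2.174: |R|=1.77992 >1
  x=-1.841: |R|=1.27730 >1
So |R|<1 on (-1.6000, 0).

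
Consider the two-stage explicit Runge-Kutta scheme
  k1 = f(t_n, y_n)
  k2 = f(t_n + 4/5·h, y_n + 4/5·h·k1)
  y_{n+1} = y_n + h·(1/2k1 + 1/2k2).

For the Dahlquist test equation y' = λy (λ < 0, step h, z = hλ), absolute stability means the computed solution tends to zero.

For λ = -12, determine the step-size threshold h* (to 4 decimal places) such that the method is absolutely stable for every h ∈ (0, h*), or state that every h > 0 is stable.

Set f=λy, z=hλ:
  k1=λy_n ⇒ h·k1=z·y_n;  k2=λ(1+4/5z)y_n ⇒ h·k2=z(1+4/5z)y_n
  y_{n+1}/y_n = 1 + 1/2z + 1/2z(1+4/5z) = 1 + z + 2/5z²
  ⇒ R(z) = 1 + z + 2/5z².

Need |R(x)|<1, x<0.
x=-0.53: |R|=0.5824
R=1: x+2/5x²=0 ⇒ x=−5/2=-2.5000; min R=1−1/(4·2/5)=0.3750>−1
Confirm numerically:
  x=-2.171: |R|=0.71430 <1
  x=-1.432: |R|=0.38825 <1
  x=-1.201: |R|=0.37596 <1
  x=-1.044: |R|=0.39197 <1
  x=-2.964: |R|=1.55012 >1
  x=-2.575: |R|=1.07725 >1
Interval (-2.5000, 0).

(-2.5000,0); λ=-12 ⇒ h* = (5/2)/12 = 0.2083.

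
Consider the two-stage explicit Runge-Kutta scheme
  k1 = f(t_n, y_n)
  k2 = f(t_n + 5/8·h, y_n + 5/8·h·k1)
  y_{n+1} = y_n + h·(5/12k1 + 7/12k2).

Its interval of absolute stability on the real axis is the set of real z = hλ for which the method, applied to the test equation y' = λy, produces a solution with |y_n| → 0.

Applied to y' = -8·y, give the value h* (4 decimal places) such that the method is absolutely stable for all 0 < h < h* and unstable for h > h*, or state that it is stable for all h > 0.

Set f=λy, z=hλ:
  k1=λy_n ⇒ h·k1=z·y_n;  k2=λ(1+5/8z)y_n ⇒ h·k2=z(1+5/8z)y_n
  y_{n+1}/y_n = 1 + 5/12z + 7/12z(1+5/8z) = 1 + z + 35/96z²
  ⇒ R(z) = 1 + z + 35/96z².

Find x<0 with |R(x)|<1.
x=-1.03: |R|=0.3568
R=1: x+35/96x²=0 ⇒ x=−96/35=-2.7429; min R=1−1/(4·35/96)=0.3143>−1
Confirm numerically:
  x=-2.667: |R|=0.92624 <1
  x=-2.373: |R|=0.68002 <1
  x=-2.326: |R|=0.64650 <1
  x=-1.717: |R|=0.35782 <1
  x=-3.331: |R|=1.71426 >1
  x=-2.974: |R|=1.25062 >1
Stable set (-2.7429, 0).

(-2.7429,0); λ=-8 ⇒ h* = (96/35)/8 = 0.3429.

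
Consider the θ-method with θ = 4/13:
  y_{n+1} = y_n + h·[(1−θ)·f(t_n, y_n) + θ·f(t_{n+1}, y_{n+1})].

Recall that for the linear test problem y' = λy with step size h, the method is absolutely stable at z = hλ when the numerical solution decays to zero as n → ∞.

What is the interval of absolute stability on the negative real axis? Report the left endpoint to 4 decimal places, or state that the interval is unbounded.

(-5.2000, 0).

On y'=λy, z=hλ:
  y_{n+1} = y_n + z·[9/13·y_n + 4/13·y_{n+1}] ⇒ (1 − 4/13z)y_{n+1} = (1 + 9/13z)y_n
  Hence R(z) = (1 + 9/13z)/(1 − 4/13z).

Boundary: |R(x)|=1, x<0.
x=-0.58: |R|=0.5078
R=−1: 1+9/13x = −1+4/13x ⇒ -5/13x=2 ⇒ x=2/(-5/13)=-5.2000
Confirm numerically:
  x=-4.691: |R|=0.91988 <1
  x=-4.590: |R|=0.90274 <1
  x=-3.423: |R|=0.66713 <1
  x=-2.209: |R|=0.31512 <1
  x=-5.738: |R|=1.07482 >1
  x=-5.528: |R|=1.04671 >1
  x=-5.475: |R|=1.03940 >1
Interval (-5.2000, 0).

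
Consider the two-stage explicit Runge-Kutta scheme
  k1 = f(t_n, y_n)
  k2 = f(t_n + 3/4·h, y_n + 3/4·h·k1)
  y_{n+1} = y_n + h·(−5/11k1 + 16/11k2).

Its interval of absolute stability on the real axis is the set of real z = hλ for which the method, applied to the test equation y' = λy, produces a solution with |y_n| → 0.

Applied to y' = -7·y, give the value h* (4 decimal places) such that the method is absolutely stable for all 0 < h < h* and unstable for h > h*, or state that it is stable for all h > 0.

On y'=λy, z=hλ:
  k1=λy_n ⇒ h·k1=z·y_n;  k2=λ(1+3/4z)y_n ⇒ h·k2=z(1+3/4z)y_n
  y_{n+1}/y_n = 1 − 5/11z + 16/11z(1+3/4z) = 1 + z + 12/11z²
  R(z) = 1 + z + 12/11z².

Need |R(x)|<1, x<0.
x=-0.65: |R|=0.8109
R=1: x+12/11x²=0 ⇒ x=−11/12=-0.9167; min R=1−1/(4·12/11)=0.7708>−1
Confirm numerically:
  x=-0.863: |R|=0.94948 <1
  x=-0.831: |R|=0.92234 <1
  x=-0.753: |R|=0.86556 <1
  x=-1.497: |R|=1.94774 >1
  x=-1.406: |R|=1.75055 >1
  x=-1.151: |R|=1.29424 >1
Interval (-0.9167, 0).

(-0.9167,0); λ=-7 ⇒ h* = (11/12)/7 = 0.1310.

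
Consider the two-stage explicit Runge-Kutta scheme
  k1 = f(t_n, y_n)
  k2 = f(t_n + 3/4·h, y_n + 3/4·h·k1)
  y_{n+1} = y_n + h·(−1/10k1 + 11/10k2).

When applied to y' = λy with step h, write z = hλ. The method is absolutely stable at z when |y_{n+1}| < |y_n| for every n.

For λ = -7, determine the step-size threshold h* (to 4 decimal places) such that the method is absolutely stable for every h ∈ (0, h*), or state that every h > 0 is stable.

With y'=λy (z=hλ):
  k1=λy_n ⇒ h·k1=z·y_n;  k2=λ(1+3/4z)y_n ⇒ h·k2=z(1+3/4z)y_n
  y_{n+1}/y_n = 1 − 1/10z + 11/10z(1+3/4z) = 1 + z + 33/40z²
  ⇒ R(z) = 1 + z + 33/40z².

Find x<0 with |R(x)|<1.
x=-1.7: |R|=1.6842
R=1: x+33/40x²=0 ⇒ x=−40/33=-1.2121; min R=1−1/(4·33/40)=0.6970>−1
Confirm numerically:
  x=-1.036: |R|=0.84947 <1
  x=-0.810: |R|=0.73128 <1
  x=-0.496: |R|=0.70696 <1
  x=-1.463: |R|=1.30280 >1
  x=-1.414: |R|=1.23550 >1
Stable set (-1.2121, 0).

(-1.2121,0); λ=-7 ⇒ h* = (40/33)/7 = 0.1732.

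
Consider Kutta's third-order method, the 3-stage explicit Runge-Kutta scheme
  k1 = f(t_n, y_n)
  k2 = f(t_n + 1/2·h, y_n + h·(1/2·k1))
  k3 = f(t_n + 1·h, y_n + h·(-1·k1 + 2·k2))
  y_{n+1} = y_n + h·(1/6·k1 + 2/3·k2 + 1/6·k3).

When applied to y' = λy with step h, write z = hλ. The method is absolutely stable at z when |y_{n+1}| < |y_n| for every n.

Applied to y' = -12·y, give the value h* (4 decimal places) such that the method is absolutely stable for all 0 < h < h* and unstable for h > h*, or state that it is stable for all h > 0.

(-2.5127,0); λ=-12 ⇒ h* = 0.2094.

On y'=λy, z=hλ:
  order 3, 3-stage ⇒ R(z)=1+z+z^2/2+z^3/6
  (e.g. R(-0.48)=0.61677, |R|=0.61677)

Solve |R(x)|<1 on ℝ⁻.
x=-0.48: |R|=0.6168
|R(-2.54)|=1.0454 |R(-0.82)|=0.4243 |R(-0.59)|=0.5498
Bisect:
  x_lo=-3.0440 |R|=2.1118  x_hi=-0.2896 |R|=0.7483
  mid=-1.66679 |R|=0.04947 →hi
  mid=-2.35537 |R|=0.75933 →hi
  mid=-2.69966 |R|=1.33485 →lo
  mid=-2.52752 |R|=1.02446 →lo
  mid=-2.44145 |R|=0.88656 →hi
  mid=-2.48448 |R|=0.95413 →hi
  mid=-2.50600 |R|=0.98895 →hi
  mid=-2.51676 |R|=1.00661 →lo
  mid=-2.51138 |R|=0.99776 →hi
  ...
  [-2.51289,-2.51273] ⇒ x*=-2.5127
Stable set (-2.5127, 0).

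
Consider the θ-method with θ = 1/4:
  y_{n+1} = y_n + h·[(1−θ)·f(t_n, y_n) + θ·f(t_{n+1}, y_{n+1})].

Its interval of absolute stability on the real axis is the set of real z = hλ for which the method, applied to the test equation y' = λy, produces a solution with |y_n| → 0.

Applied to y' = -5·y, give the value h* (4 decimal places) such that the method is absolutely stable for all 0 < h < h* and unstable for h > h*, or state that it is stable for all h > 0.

(-4.0000,0); λ=-5 ⇒ h* = (4)/5 = 0.8000.

Set f=λy, z=hλ:
  y_{n+1} = y_n + z·[3/4·y_n + 1/4·y_{n+1}] ⇒ (1 − 1/4z)y_{n+1} = (1 + 3/4z)y_n
  Hence R(z) = (1 + 3/4z)/(1 − 1/4z).

Boundary: |R(x)|=1, x<0.
x=-0.39: |R|=0.6446
R=−1: 1+3/4x = −1+1/4x ⇒ -1/2x=2 ⇒ x=2/(-1/2)=-4.0000
Confirm numerically:
  x=-3.612: |R|=0.89806 <1
  x=-2.397: |R|=0.49883 <1
  x=-2.219: |R|=0.42724 <1
  x=-2.178: |R|=0.41017 <1
  x=-4.202: |R|=1.04926 >1
  x=-4.167: |R|=1.04090 >1
So |R|<1 on (-4.0000, 0).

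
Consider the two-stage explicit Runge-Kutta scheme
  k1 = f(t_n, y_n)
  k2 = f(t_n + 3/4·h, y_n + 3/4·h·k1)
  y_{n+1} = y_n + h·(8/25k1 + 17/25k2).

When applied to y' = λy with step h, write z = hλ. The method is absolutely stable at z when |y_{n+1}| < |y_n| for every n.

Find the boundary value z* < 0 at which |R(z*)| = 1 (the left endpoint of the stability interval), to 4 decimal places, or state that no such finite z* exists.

Set f=λy, z=hλ:
  k1=λy_n ⇒ h·k1=z·y_n;  k2=λ(1+3/4z)y_n ⇒ h·k2=z(1+3/4z)y_n
  y_{n+1}/y_n = 1 + 8/25z + 17/25z(1+3/4z) = 1 + z + 51/100z²
  Hence R(z) = 1 + z + 51/100z².

Find x<0 with |R(x)|<1.
x=-0.84: |R|=0.5199
R=1: x+51/100x²=0 ⇒ x=−100/51=-1.9608; min R=1−1/(4·51/100)=0.5098>−1
Confirm numerically:
  x=-1.525: |R|=0.66107 <1
  x=-1.343: |R|=0.57686 <1
  x=-1.186: |R|=0.53136 <1
  x=-0.821: |R|=0.52276 <1
  x=-2.483: |R|=1.66130 >1
  x=-2.395: |R|=1.53037 >1
  x=-2.074: |R|=1.11975 >1
Interval (-1.9608, 0).

left endpoint -1.9608.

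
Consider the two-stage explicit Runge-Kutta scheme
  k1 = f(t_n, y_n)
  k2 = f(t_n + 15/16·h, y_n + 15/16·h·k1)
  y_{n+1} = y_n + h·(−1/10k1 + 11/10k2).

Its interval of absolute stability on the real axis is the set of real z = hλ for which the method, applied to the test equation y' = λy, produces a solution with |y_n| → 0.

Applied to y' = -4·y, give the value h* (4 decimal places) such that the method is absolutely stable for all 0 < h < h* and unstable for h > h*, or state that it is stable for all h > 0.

(-0.9697,0); λ=-4 ⇒ h* = (32/33)/4 = 0.2424.

Test eqn y'=λy, z=hλ:
  k1=λy_n ⇒ h·k1=z·y_n;  k2=λ(1+15/16z)y_n ⇒ h·k2=z(1+15/16z)y_n
  y_{n+1}/y_n = 1 − 1/10z + 11/10z(1+15/16z) = 1 + z + 33/32z²
  R(z) = 1 + z + 33/32z².

Find x<0 with |R(x)|<1.
x=-1.71: |R|=2.3055
R=1: x+33/32x²=0 ⇒ x=−32/33=-0.9697; min R=1−1/(4·33/32)=0.7576>−1
Confirm numerically:
  x=-0.885: |R|=0.92270 <1
  x=-0.837: |R|=0.88546 <1
  x=-0.646: |R|=0.78436 <1
  x=-0.587: |R|=0.76834 <1
  x=-1.491: |R|=1.80155 >1
  x=-1.371: |R|=1.56738 >1
Stable set (-0.9697, 0).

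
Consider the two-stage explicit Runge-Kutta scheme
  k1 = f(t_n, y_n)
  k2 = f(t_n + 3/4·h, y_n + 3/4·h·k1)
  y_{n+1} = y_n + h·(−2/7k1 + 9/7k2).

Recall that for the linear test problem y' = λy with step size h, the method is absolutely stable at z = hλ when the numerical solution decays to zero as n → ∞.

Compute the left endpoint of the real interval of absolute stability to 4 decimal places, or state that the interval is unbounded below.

z* = -1.0370.

Test eqn y'=λy, z=hλ:
  k1=λy_n ⇒ h·k1=z·y_n;  k2=λ(1+3/4z)y_n ⇒ h·k2=z(1+3/4z)y_n
  y_{n+1}/y_n = 1 − 2/7z + 9/7z(1+3/4z) = 1 + z + 27/28z²
  R(z) = 1 + z + 27/28z².

Need |R(x)|<1, x<0.
x=-0.53: |R|=0.7409
R=1: x+27/28x²=0 ⇒ x=−28/27=-1.0370; min R=1−1/(4·27/28)=0.7407>−1
Confirm numerically:
  x=-0.860: |R|=0.85319 <1
  x=-0.524: |R|=0.74077 <1
  x=-0.486: |R|=0.74176 <1
  x=-1.463: |R|=1.60093 >1
  x=-1.448: |R|=1.57382 >1
  x=-1.070: |R|=1.03401 >1
Stable set (-1.0370, 0).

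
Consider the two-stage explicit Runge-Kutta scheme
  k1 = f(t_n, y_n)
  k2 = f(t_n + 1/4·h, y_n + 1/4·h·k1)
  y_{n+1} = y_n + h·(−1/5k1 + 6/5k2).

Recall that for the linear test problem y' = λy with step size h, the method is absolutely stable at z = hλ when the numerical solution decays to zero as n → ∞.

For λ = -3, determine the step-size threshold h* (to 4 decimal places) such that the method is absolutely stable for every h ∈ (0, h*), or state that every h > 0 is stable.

(-3.3333,0); λ=-3 ⇒ h* = (10/3)/3 = 1.1111.

On y'=λy, z=hλ:
  k1=λy_n ⇒ h·k1=z·y_n;  k2=λ(1+1/4z)y_n ⇒ h·k2=z(1+1/4z)y_n
  y_{n+1}/y_n = 1 − 1/5z + 6/5z(1+1/4z) = 1 + z + 3/10z²
  so R(z) = 1 + z + 3/10z².

Find x<0 with |R(x)|<1.
x=-1.4: |R|=0.1880
R=1: x+3/10x²=0 ⇒ x=−10/3=-3.3333; min R=1−1/(4·3/10)=0.1667>−1
Confirm numerically:
  x=-3.063: |R|=0.75159 <1
  x=-2.650: |R|=0.45675 <1
  x=-1.997: |R|=0.19940 <1
  x=-3.909: |R|=1.67508 >1
  x=-3.845: |R|=1.59021 >1
  x=-3.461: |R|=1.13256 >1
Stable set (-3.3333, 0).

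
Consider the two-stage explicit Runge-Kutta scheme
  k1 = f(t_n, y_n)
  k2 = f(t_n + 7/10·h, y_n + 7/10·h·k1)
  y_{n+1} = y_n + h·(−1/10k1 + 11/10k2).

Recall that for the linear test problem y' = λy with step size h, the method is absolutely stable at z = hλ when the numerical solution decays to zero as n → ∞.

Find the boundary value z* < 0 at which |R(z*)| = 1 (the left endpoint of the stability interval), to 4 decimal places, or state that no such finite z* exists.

Test eqn y'=λy, z=hλ:
  k1=λy_n ⇒ h·k1=z·y_n;  k2=λ(1+7/10z)y_n ⇒ h·k2=z(1+7/10z)y_n
  y_{n+1}/y_n = 1 − 1/10z + 11/10z(1+7/10z) = 1 + z + 77/100z²
  so R(z) = 1 + z + 77/100z².

Solve |R(x)|<1 on ℝ⁻.
x=-0.34: |R|=0.7490
R=1: x+77/100x²=0 ⇒ x=−100/77=-1.2987; min R=1−1/(4·77/100)=0.6753>−1
Confirm numerically:
  x=-1.141: |R|=0.86145 <1
  x=-1.119: |R|=0.84516 <1
  x=-0.956: |R|=0.74773 <1
  x=-0.643: |R|=0.67536 <1
  x=-1.680: |R|=1.49325 >1
  x=-1.596: |R|=1.36536 >1
Interval (-1.2987, 0).

z* = -1.2987.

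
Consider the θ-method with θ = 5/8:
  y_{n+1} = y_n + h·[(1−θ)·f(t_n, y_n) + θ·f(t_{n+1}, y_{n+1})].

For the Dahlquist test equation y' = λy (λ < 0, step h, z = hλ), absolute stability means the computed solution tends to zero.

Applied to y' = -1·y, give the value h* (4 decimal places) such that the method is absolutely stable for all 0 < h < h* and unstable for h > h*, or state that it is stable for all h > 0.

interval (−∞, 0). Any h>0 works for λ=-1.

Test eqn y'=λy, z=hλ:
  y_{n+1} = y_n + z·[3/8·y_n + 5/8·y_{n+1}] ⇒ (1 − 5/8z)y_{n+1} = (1 + 3/8z)y_n
  so R(z) = (1 + 3/8z)/(1 − 5/8z).

Find x<0 with |R(x)|<1.
x=-0.54: |R|=0.5963
x=-2: |R|=0.1111
x=-10: |R|=0.3793
x=-100: |R|=0.5748
θ=5/8≥1/2 ⇒ |1+3/8x|<|1−5/8x| ∀x<0 ⇒ unbounded interval.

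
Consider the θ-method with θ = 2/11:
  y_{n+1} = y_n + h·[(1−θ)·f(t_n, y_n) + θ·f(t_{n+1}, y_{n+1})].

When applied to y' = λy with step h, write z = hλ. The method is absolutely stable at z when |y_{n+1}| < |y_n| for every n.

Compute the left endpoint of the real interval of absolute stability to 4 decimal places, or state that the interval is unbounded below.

left endpoint -3.1429.

Test eqn y'=λy, z=hλ:
  y_{n+1} = y_n + z·[9/11·y_n + 2/11·y_{n+1}] ⇒ (1 − 2/11z)y_{n+1} = (1 + 9/11z)y_n
  Hence R(z) = (1 + 9/11z)/(1 − 2/11z).

Find x<0 with |R(x)|<1.
x=-1.49: |R|=0.1724
R=−1: 1+9/11x = −1+2/11x ⇒ -7/11x=2 ⇒ x=2/(-7/11)=-3.1429
Confirm numerically:
  x=-2.475: |R|=0.70690 <1
  x=-1.958: |R|=0.44395 <1
  x=-1.852: |R|=0.38547 <1
  x=-1.526: |R|=0.19456 <1
  x=-3.684: |R|=1.20623 >1
  x=-3.554: |R|=1.15894 >1
  x=-3.459: |R|=1.12351 >1
Stable set (-3.1429, 0).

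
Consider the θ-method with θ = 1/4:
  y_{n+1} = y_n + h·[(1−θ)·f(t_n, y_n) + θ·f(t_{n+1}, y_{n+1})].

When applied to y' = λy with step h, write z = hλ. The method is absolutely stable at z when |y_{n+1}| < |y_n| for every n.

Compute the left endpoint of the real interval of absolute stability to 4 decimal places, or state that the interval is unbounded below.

z* = -4.0000.

On y'=λy, z=hλ:
  y_{n+1} = y_n + z·[3/4·y_n + 1/4·y_{n+1}] ⇒ (1 − 1/4z)y_{n+1} = (1 + 3/4z)y_n
  ⇒ R(z) = (1 + 3/4z)/(1 − 1/4z).

Need |R(x)|<1, x<0.
x=-0.99: |R|=0.2064
R=−1: 1+3/4x = −1+1/4x ⇒ -1/2x=2 ⇒ x=2/(-1/2)=-4.0000
Confirm numerically:
  x=-3.468: |R|=0.85753 <1
  x=-2.620: |R|=0.58308 <1
  x=-2.337: |R|=0.47515 <1
  x=-4.308: |R|=1.07415 >1
  x=-4.281: |R|=1.06787 >1
  x=-4.107: |R|=1.02640 >1
So |R|<1 on (-4.0000, 0).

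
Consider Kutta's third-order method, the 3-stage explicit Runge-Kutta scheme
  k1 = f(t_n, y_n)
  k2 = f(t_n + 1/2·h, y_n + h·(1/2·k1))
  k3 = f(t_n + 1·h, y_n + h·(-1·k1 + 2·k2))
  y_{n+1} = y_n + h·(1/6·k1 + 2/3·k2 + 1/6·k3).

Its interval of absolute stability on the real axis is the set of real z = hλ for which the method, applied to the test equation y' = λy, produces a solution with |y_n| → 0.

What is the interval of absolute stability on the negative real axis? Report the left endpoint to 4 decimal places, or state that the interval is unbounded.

(-2.5127, 0).

Set f=λy, z=hλ:
  order 3, 3-stage ⇒ R(z)=1+z+z^2/2+z^3/6
  (e.g. R(-0.81)=0.42948, |R|=0.42948)

Solve |R(x)|<1 on ℝ⁻.
x=-0.81: |R|=0.4295
|R(-2.15)|=0.4951 |R(-1.27)|=0.1951 |R(-0.87)|=0.3987
Bisect:
  x_lo=-3.0716 |R|=2.1841  x_hi=-0.0949 |R|=0.9095
  mid=-1.58323 |R|=0.00865 →hi
  mid=-2.32740 |R|=0.72018 →hi
  mid=-2.69949 |R|=1.33450 →lo
  mid=-2.51344 |R|=1.00115 →lo
  mid=-2.42042 |R|=0.85452 →hi
  mid=-2.46693 |R|=0.92625 →hi
  mid=-2.49019 |R|=0.96329 →hi
  mid=-2.50182 |R|=0.98212 →hi
  ...
  [-2.51290,-2.51272] ⇒ x*=-2.5127
So |R|<1 on (-2.5127, 0).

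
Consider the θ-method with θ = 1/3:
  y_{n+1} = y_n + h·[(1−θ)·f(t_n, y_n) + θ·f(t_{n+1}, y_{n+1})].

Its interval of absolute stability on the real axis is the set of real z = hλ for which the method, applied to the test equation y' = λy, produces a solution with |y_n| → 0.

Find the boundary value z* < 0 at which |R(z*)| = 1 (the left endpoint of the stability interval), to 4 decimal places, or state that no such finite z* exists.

On y'=λy, z=hλ:
  y_{n+1} = y_n + z·[2/3·y_n + 1/3·y_{n+1}] ⇒ (1 − 1/3z)y_{n+1} = (1 + 2/3z)y_n
  ⇒ R(z) = (1 + 2/3z)/(1 − 1/3z).

Boundary: |R(x)|=1, x<0.
x=-0.31: |R|=0.7190
R=−1: 1+2/3x = −1+1/3x ⇒ -1/3x=2 ⇒ x=2/(-1/3)=-6.0000
Confirm numerically:
  x=-3.855: |R|=0.68709 <1
  x=-3.331: |R|=0.57842 <1
  x=-3.165: |R|=0.54015 <1
  x=-2.589: |R|=0.38969 <1
  x=-6.549: |R|=1.05749 >1
  x=-6.408: |R|=1.04337 >1
  x=-6.300: |R|=1.03226 >1
Stable set (-6.0000, 0).

z* = -6.0000.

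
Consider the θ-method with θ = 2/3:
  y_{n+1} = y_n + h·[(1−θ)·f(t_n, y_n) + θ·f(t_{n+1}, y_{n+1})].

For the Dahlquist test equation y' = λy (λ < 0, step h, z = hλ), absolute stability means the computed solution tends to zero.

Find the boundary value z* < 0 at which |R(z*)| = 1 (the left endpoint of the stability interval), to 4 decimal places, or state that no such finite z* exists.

Set f=λy, z=hλ:
  y_{n+1} = y_n + z·[1/3·y_n + 2/3·y_{n+1}] ⇒ (1 − 2/3z)y_{n+1} = (1 + 1/3z)y_n
  Hence R(z) = (1 + 1/3z)/(1 − 2/3z).

Need |R(x)|<1, x<0.
x=-1.48: |R|=0.2550
x=-2: |R|=0.1429
x=-10: |R|=0.3043
x=-100: |R|=0.4778
θ=2/3≥1/2 ⇒ |1+1/3x|<|1−2/3x| ∀x<0 ⇒ interval (−∞,0).

(−∞, 0) — no finite endpoint.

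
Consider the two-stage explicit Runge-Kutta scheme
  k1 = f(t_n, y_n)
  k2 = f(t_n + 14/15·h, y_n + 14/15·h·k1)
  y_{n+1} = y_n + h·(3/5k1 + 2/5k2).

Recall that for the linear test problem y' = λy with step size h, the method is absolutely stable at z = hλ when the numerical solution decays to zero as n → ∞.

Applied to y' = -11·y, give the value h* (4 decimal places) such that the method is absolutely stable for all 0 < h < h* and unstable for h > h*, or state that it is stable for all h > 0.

Set f=λy, z=hλ:
  k1=λy_n ⇒ h·k1=z·y_n;  k2=λ(1+14/15z)y_n ⇒ h·k2=z(1+14/15z)y_n
  y_{n+1}/y_n = 1 + 3/5z + 2/5z(1+14/15z) = 1 + z + 28/75z²
  so R(z) = 1 + z + 28/75z².

Boundary: |R(x)|=1, x<0.
x=-0.87: |R|=0.4126
R=1: x+28/75x²=0 ⇒ x=−75/28=-2.6786; min R=1−1/(4·28/75)=0.3304>−1
Confirm numerically:
  x=-2.322: |R|=0.69090 <1
  x=-1.898: |R|=0.44690 <1
  x=-1.185: |R|=0.33924 <1
  x=-3.211: |R|=1.63826 >1
  x=-2.827: |R|=1.15665 >1
So |R|<1 on (-2.6786, 0).

(-2.6786,0); λ=-11 ⇒ h* = (75/28)/11 = 0.2435.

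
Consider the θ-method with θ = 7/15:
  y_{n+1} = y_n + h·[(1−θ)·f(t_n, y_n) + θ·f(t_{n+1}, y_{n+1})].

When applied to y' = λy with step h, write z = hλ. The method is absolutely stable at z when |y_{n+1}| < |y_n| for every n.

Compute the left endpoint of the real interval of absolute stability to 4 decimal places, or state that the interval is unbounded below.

z* = -30.0000.

Set f=λy, z=hλ:
  y_{n+1} = y_n + z·[8/15·y_n + 7/15·y_{n+1}] ⇒ (1 − 7/15z)y_{n+1} = (1 + 8/15z)y_n
  so R(z) = (1 + 8/15z)/(1 − 7/15z).

Need |R(x)|<1, x<0.
x=-0.85: |R|=0.3914
R=−1: 1+8/15x = −1+7/15x ⇒ -1/15x=2 ⇒ x=2/(-1/15)=-30.0000
Confirm numerically:
  x=-29.180: |R|=0.99626 <1
  x=-27.600: |R|=0.98847 <1
  x=-23.820: |R|=0.96600 <1
  x=-30.567: |R|=1.00248 >1
  x=-30.501: |R|=1.00219 >1
  x=-30.120: |R|=1.00053 >1
So |R|<1 on (-30.0000, 0).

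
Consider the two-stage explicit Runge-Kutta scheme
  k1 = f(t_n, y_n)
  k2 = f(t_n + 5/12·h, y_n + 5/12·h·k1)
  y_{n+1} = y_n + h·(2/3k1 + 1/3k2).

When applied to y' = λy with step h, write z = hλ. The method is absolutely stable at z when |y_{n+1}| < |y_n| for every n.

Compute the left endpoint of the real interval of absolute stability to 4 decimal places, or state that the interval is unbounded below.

On y'=λy, z=hλ:
  k1=λy_n ⇒ h·k1=z·y_n;  k2=λ(1+5/12z)y_n ⇒ h·k2=z(1+5/12z)y_n
  y_{n+1}/y_n = 1 + 2/3z + 1/3z(1+5/12z) = 1 + z + 5/36z²
  ⇒ R(z) = 1 + z + 5/36z².

Boundary: |R(x)|=1, x<0.
x=-1.73: |R|=0.3143
R=1: x+5/36x²=0 ⇒ x=−36/5=-7.2000; min R=1−1/(4·5/36)=-0.8000>−1
Confirm numerically:
  x=-6.608: |R|=0.45668 <1
  x=-5.594: |R|=0.24777 <1
  x=-4.536: |R|=0.67832 <1
  x=-3.590: |R|=0.79999 <1
  x=-7.758: |R|=1.60125 >1
  x=-7.732: |R|=1.57131 >1
  x=-7.396: |R|=1.20134 >1
Stable set (-7.2000, 0).

z* = -7.2000.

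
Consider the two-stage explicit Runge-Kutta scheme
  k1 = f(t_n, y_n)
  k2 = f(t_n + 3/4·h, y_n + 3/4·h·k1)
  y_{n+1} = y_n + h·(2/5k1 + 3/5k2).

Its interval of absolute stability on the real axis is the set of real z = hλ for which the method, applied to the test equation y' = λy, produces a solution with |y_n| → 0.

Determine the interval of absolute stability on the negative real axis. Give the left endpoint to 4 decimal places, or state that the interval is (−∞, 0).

Test eqn y'=λy, z=hλ:
  k1=λy_n ⇒ h·k1=z·y_n;  k2=λ(1+3/4z)y_n ⇒ h·k2=z(1+3/4z)y_n
  y_{n+1}/y_n = 1 + 2/5z + 3/5z(1+3/4z) = 1 + z + 9/20z²
  R(z) = 1 + z + 9/20z².

Boundary: |R(x)|=1, x<0.
x=-1.77: |R|=0.6398
R=1: x+9/20x²=0 ⇒ x=−20/9=-2.2222; min R=1−1/(4·9/20)=0.4444>−1
Confirm numerically:
  x=-1.928: |R|=0.74473 <1
  x=-1.641: |R|=0.57080 <1
  x=-1.535: |R|=0.52530 <1
  x=-1.003: |R|=0.44970 <1
  x=-2.643: |R|=1.50045 >1
  x=-2.642: |R|=1.49907 >1
  x=-2.578: |R|=1.41274 >1
Interval (-2.2222, 0).

z∈(-2.2222,0).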